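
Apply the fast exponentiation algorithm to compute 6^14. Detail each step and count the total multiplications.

Computing 6^14 by squaring (build up from 6^1; each line after the first costs one multiplication):

6^1 = 6
6^2 = (6^1)^2 = 6^2 = 36
6^3 = 6 * 6^2 = 6 * 36 = 216
6^6 = (6^3)^2 = 216^2 = 46656
6^7 = 6 * 6^6 = 6 * 46656 = 279936
6^14 = (6^7)^2 = 279936^2 = 78364164096

Result: 78364164096
Multiplications needed: 5 (5 lines after 6^1)

6^14 = 78364164096. Using exponentiation by squaring, this requires 5 multiplications. The key idea: if the exponent is even, square the half-power; if odd, multiply by the base once.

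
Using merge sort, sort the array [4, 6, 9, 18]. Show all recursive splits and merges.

Merge sort trace:

Split: [4, 6, 9, 18] -> [4, 6] and [9, 18]
  Split: [4, 6] -> [4] and [6]
  Merge: [4] + [6] -> [4, 6]
  Split: [9, 18] -> [9] and [18]
  Merge: [9] + [18] -> [9, 18]
Merge: [4, 6] + [9, 18] -> [4, 6, 9, 18]

Final sorted array: [4, 6, 9, 18]

The merge sort proceeds by recursively splitting the array and merging sorted halves.
After all merges, the sorted array is [4, 6, 9, 18].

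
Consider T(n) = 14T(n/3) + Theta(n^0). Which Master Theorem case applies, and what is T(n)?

Master Theorem for T(n) = 14T(n/3) + O(n^0):

a = 14, b = 3, c = 0
log_b(a) = log_3(14) = 2.4022

Case 1: c = 0 < log_3(14) = 2.4022
T(n) = O(n^(log_3 14))

For T(n) = 14T(n/3) + O(n^0): log_3(14) = 2.4022. This is Case 1 of the Master Theorem (c < log_b(a), work dominated by leaves), giving O(n^(log_3 14)).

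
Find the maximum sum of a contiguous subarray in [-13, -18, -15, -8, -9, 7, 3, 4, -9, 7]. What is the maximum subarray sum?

Using Kadane's algorithm on [-13, -18, -15, -8, -9, 7, 3, 4, -9, 7]:

Scanning through the array:
Position 1 (value -18): max_ending_here = -18, max_so_far = -13
Position 2 (value -15): max_ending_here = -15, max_so_far = -13
Position 3 (value -8): max_ending_here = -8, max_so_far = -8
Position 4 (value -9): max_ending_here = -9, max_so_far = -8
Position 5 (value 7): max_ending_here = 7, max_so_far = 7
Position 6 (value 3): max_ending_here = 10, max_so_far = 10
Position 7 (value 4): max_ending_here = 14, max_so_far = 14
Position 8 (value -9): max_ending_here = 5, max_so_far = 14
Position 9 (value 7): max_ending_here = 12, max_so_far = 14

Maximum subarray: [7, 3, 4]
Maximum sum: 14

The maximum subarray is [7, 3, 4] with sum 14. This subarray runs from index 5 to index 7.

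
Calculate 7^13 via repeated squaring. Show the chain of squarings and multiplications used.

Computing 7^13 by squaring (build up from 7^1; each line after the first costs one multiplication):

7^1 = 7
7^2 = (7^1)^2 = 7^2 = 49
7^3 = 7 * 7^2 = 7 * 49 = 343
7^6 = (7^3)^2 = 343^2 = 117649
7^12 = (7^6)^2 = 117649^2 = 13841287201
7^13 = 7 * 7^12 = 7 * 13841287201 = 96889010407

Result: 96889010407
Multiplications needed: 5 (5 lines after 7^1)

7^13 = 96889010407. Using exponentiation by squaring, this requires 5 multiplications. The key idea: if the exponent is even, square the half-power; if odd, multiply by the base once.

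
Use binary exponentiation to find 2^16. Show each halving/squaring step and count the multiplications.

Computing 2^16 by squaring (build up from 2^1; each line after the first costs one multiplication):

2^1 = 2
2^2 = (2^1)^2 = 2^2 = 4
2^4 = (2^2)^2 = 4^2 = 16
2^8 = (2^4)^2 = 16^2 = 256
2^16 = (2^8)^2 = 256^2 = 65536

Result: 65536
Multiplications needed: 4 (4 lines after 2^1)

2^16 = 65536. Using exponentiation by squaring, this requires 4 multiplications. The key idea: if the exponent is even, square the half-power; if odd, multiply by the base once.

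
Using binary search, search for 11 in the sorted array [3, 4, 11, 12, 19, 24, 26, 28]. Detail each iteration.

Binary search for 11 in [3, 4, 11, 12, 19, 24, 26, 28]:

lo=0, hi=7, mid=3, arr[mid]=12 -> 12 > 11, search left half
lo=0, hi=2, mid=1, arr[mid]=4 -> 4 < 11, search right half
lo=2, hi=2, mid=2, arr[mid]=11 -> Found target at index 2!

Binary search finds 11 at index 2 after 3 comparisons. The search repeatedly halves the search space by comparing with the middle element.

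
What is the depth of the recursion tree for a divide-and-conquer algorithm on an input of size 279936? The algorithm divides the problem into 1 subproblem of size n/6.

For divide and conquer with division factor 6:

Problem sizes at each level:
Level 0: 279936
Level 1: 46656
Level 2: 7776
Level 3: 1296
Level 4: 216
Level 5: 36
Level 6: 6
Level 7: 1

The root is level 0 and the size-1 base case is level 7 (the tree spans levels 0 through 7, i.e. 8 levels counting the root), so the depth is the number of divisions: log_6(279936) = 7

The recursion tree depth is log_6(279936) = 7. At each level, the problem size is divided by 6, so it takes 7 divisions to reduce to a base case of size 1. The algorithm makes 1 recursive call at each level.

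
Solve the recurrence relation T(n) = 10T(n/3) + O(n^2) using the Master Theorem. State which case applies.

Master Theorem for T(n) = 10T(n/3) + O(n^2):

a = 10, b = 3, c = 2
log_b(a) = log_3(10) = 2.0959

Case 1: c = 2 < log_3(10) = 2.0959
T(n) = O(n^(log_3 10))

For T(n) = 10T(n/3) + O(n^2): log_3(10) = 2.0959. This is Case 1 of the Master Theorem (c < log_b(a), work dominated by leaves), giving O(n^(log_3 10)).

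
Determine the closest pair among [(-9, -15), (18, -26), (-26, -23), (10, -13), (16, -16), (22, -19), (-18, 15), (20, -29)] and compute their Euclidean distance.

Computing all pairwise distances among 8 points:

d((-9, -15), (18, -26)) = 29.1548
d((-9, -15), (-26, -23)) = 18.7883
d((-9, -15), (10, -13)) = 19.105
d((-9, -15), (16, -16)) = 25.02
d((-9, -15), (22, -19)) = 31.257
d((-9, -15), (-18, 15)) = 31.3209
d((-9, -15), (20, -29)) = 32.2025
d((18, -26), (-26, -23)) = 44.1022
d((18, -26), (10, -13)) = 15.2643
d((18, -26), (16, -16)) = 10.198
d((18, -26), (22, -19)) = 8.0623
d((18, -26), (-18, 15)) = 54.5619
d((18, -26), (20, -29)) = 3.6056 <-- minimum
d((-26, -23), (10, -13)) = 37.3631
d((-26, -23), (16, -16)) = 42.5793
d((-26, -23), (22, -19)) = 48.1664
d((-26, -23), (-18, 15)) = 38.833
d((-26, -23), (20, -29)) = 46.3897
d((10, -13), (16, -16)) = 6.7082
d((10, -13), (22, -19)) = 13.4164
d((10, -13), (-18, 15)) = 39.598
d((10, -13), (20, -29)) = 18.868
d((16, -16), (22, -19)) = 6.7082
d((16, -16), (-18, 15)) = 46.0109
d((16, -16), (20, -29)) = 13.6015
d((22, -19), (-18, 15)) = 52.4976
d((22, -19), (20, -29)) = 10.198
d((-18, 15), (20, -29)) = 58.1378

Closest pair: (18, -26) and (20, -29) with distance 3.6056

The closest pair is (18, -26) and (20, -29) with Euclidean distance 3.6056. For 8 points, brute-force pairwise comparison is shown above. For large n, the divide-and-conquer algorithm (sort by x, recurse on halves, check the dividing strip) achieves O(n log n).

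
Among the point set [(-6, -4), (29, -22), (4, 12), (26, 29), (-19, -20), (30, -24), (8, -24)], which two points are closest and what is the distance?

Computing all pairwise distances among 7 points:

d((-6, -4), (29, -22)) = 39.3573
d((-6, -4), (4, 12)) = 18.868
d((-6, -4), (26, 29)) = 45.9674
d((-6, -4), (-19, -20)) = 20.6155
d((-6, -4), (30, -24)) = 41.1825
d((-6, -4), (8, -24)) = 24.4131
d((29, -22), (4, 12)) = 42.2019
d((29, -22), (26, 29)) = 51.0882
d((29, -22), (-19, -20)) = 48.0416
d((29, -22), (30, -24)) = 2.2361 <-- minimum
d((29, -22), (8, -24)) = 21.095
d((4, 12), (26, 29)) = 27.8029
d((4, 12), (-19, -20)) = 39.4081
d((4, 12), (30, -24)) = 44.4072
d((4, 12), (8, -24)) = 36.2215
d((26, 29), (-19, -20)) = 66.5282
d((26, 29), (30, -24)) = 53.1507
d((26, 29), (8, -24)) = 55.9732
d((-19, -20), (30, -24)) = 49.163
d((-19, -20), (8, -24)) = 27.2947
d((30, -24), (8, -24)) = 22.0

Closest pair: (29, -22) and (30, -24) with distance 2.2361

The closest pair is (29, -22) and (30, -24) with Euclidean distance 2.2361. For 7 points, brute-force pairwise comparison is shown above. For large n, the divide-and-conquer algorithm (sort by x, recurse on halves, check the dividing strip) achieves O(n log n).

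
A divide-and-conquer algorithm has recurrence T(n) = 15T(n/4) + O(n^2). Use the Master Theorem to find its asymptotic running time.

Master Theorem for T(n) = 15T(n/4) + O(n^2):

a = 15, b = 4, c = 2
log_b(a) = log_4(15) = 1.9534

Case 3: c = 2 > log_4(15) = 1.9534
T(n) = O(n^2) = O(n^2)

For T(n) = 15T(n/4) + O(n^2): log_4(15) = 1.9534. This is Case 3 of the Master Theorem (c > log_b(a), work dominated by root), giving O(n^2).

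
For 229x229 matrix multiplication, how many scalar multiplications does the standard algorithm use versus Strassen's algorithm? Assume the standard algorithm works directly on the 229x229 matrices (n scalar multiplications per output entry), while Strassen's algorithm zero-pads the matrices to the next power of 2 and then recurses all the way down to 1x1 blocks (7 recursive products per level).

Matrix multiplication for 229x229 matrices:

Strassen's algorithm requires power-of-2 dimensions. Pad 229x229 to 256x256 (next power of 2).

Standard algorithm: 229^3 = 12008989 multiplications
Strassen's algorithm: 7^(log2(256)) = 7^8 = 5764801 multiplications
Savings: 12008989 - 5764801 = 6244188 multiplications

Standard: 12008989 multiplications (229^3). Strassen: 5764801 multiplications (7^8, after padding to 256x256). Strassen reduces 8 recursive multiplications to 7 at each level.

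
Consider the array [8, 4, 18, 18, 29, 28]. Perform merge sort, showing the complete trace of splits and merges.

Merge sort trace:

Split: [8, 4, 18, 18, 29, 28] -> [8, 4, 18] and [18, 29, 28]
  Split: [8, 4, 18] -> [8] and [4, 18]
    Split: [4, 18] -> [4] and [18]
    Merge: [4] + [18] -> [4, 18]
  Merge: [8] + [4, 18] -> [4, 8, 18]
  Split: [18, 29, 28] -> [18] and [29, 28]
    Split: [29, 28] -> [29] and [28]
    Merge: [29] + [28] -> [28, 29]
  Merge: [18] + [28, 29] -> [18, 28, 29]
Merge: [4, 8, 18] + [18, 28, 29] -> [4, 8, 18, 18, 28, 29]

Final sorted array: [4, 8, 18, 18, 28, 29]

The merge sort proceeds by recursively splitting the array and merging sorted halves.
After all merges, the sorted array is [4, 8, 18, 18, 28, 29].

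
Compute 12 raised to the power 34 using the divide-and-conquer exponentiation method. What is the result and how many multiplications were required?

Computing 12^34 by squaring (build up from 12^1; each line after the first costs one multiplication):

12^1 = 12
12^2 = (12^1)^2 = 12^2 = 144
12^4 = (12^2)^2 = 144^2 = 20736
12^8 = (12^4)^2 = 20736^2 = 429981696
12^16 = (12^8)^2 = 429981696^2 = 184884258895036416
12^17 = 12 * 12^16 = 12 * 184884258895036416 = 2218611106740436992
12^34 = (12^17)^2 = 2218611106740436992^2 = 4922235242952026704037113243122008064

Result: 4922235242952026704037113243122008064
Multiplications needed: 6 (6 lines after 12^1)

12^34 = 4922235242952026704037113243122008064. Using exponentiation by squaring, this requires 6 multiplications. The key idea: if the exponent is even, square the half-power; if odd, multiply by the base once.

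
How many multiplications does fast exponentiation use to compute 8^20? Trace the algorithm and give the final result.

Computing 8^20 by squaring (build up from 8^1; each line after the first costs one multiplication):

8^1 = 8
8^2 = (8^1)^2 = 8^2 = 64
8^4 = (8^2)^2 = 64^2 = 4096
8^5 = 8 * 8^4 = 8 * 4096 = 32768
8^10 = (8^5)^2 = 32768^2 = 1073741824
8^20 = (8^10)^2 = 1073741824^2 = 1152921504606846976

Result: 1152921504606846976
Multiplications needed: 5 (5 lines after 8^1)

8^20 = 1152921504606846976. Using exponentiation by squaring, this requires 5 multiplications. The key idea: if the exponent is even, square the half-power; if odd, multiply by the base once.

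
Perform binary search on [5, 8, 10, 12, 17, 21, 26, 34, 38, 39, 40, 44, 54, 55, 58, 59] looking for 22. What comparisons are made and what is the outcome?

Binary search for 22 in [5, 8, 10, 12, 17, 21, 26, 34, 38, 39, 40, 44, 54, 55, 58, 59]:

lo=0, hi=15, mid=7, arr[mid]=34 -> 34 > 22, search left half
lo=0, hi=6, mid=3, arr[mid]=12 -> 12 < 22, search right half
lo=4, hi=6, mid=5, arr[mid]=21 -> 21 < 22, search right half
lo=6, hi=6, mid=6, arr[mid]=26 -> 26 > 22, search left half
lo=6 > hi=5, target 22 not found

Binary search determines that 22 is not in the array after 4 comparisons. The search space was exhausted without finding the target.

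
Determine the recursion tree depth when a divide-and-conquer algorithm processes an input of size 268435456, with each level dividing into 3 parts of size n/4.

For divide and conquer with division factor 4:

Problem sizes at each level:
Level 0: 268435456
Level 1: 67108864
Level 2: 16777216
Level 3: 4194304
Level 4: 1048576
Level 5: 262144
Level 6: 65536
Level 7: 16384
Level 8: 4096
Level 9: 1024
Level 10: 256
Level 11: 64
Level 12: 16
Level 13: 4
Level 14: 1

The root is level 0 and the size-1 base case is level 14 (the tree spans levels 0 through 14, i.e. 15 levels counting the root), so the depth is the number of divisions: log_4(268435456) = 14

The recursion tree depth is log_4(268435456) = 14. At each level, the problem size is divided by 4, so it takes 14 divisions to reduce to a base case of size 1. The algorithm makes 3 recursive calls at each level.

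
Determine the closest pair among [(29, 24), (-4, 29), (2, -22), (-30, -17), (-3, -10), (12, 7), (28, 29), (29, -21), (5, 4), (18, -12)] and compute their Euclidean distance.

Computing all pairwise distances among 10 points:

d((29, 24), (-4, 29)) = 33.3766
d((29, 24), (2, -22)) = 53.3385
d((29, 24), (-30, -17)) = 71.8471
d((29, 24), (-3, -10)) = 46.6905
d((29, 24), (12, 7)) = 24.0416
d((29, 24), (28, 29)) = 5.099 <-- minimum
d((29, 24), (29, -21)) = 45.0
d((29, 24), (5, 4)) = 31.241
d((29, 24), (18, -12)) = 37.6431
d((-4, 29), (2, -22)) = 51.3517
d((-4, 29), (-30, -17)) = 52.8394
d((-4, 29), (-3, -10)) = 39.0128
d((-4, 29), (12, 7)) = 27.2029
d((-4, 29), (28, 29)) = 32.0
d((-4, 29), (29, -21)) = 59.9083
d((-4, 29), (5, 4)) = 26.5707
d((-4, 29), (18, -12)) = 46.5296
d((2, -22), (-30, -17)) = 32.3883
d((2, -22), (-3, -10)) = 13.0
d((2, -22), (12, 7)) = 30.6757
d((2, -22), (28, 29)) = 57.2451
d((2, -22), (29, -21)) = 27.0185
d((2, -22), (5, 4)) = 26.1725
d((2, -22), (18, -12)) = 18.868
d((-30, -17), (-3, -10)) = 27.8927
d((-30, -17), (12, 7)) = 48.3735
d((-30, -17), (28, 29)) = 74.027
d((-30, -17), (29, -21)) = 59.1354
d((-30, -17), (5, 4)) = 40.8167
d((-30, -17), (18, -12)) = 48.2597
d((-3, -10), (12, 7)) = 22.6716
d((-3, -10), (28, 29)) = 49.8197
d((-3, -10), (29, -21)) = 33.8378
d((-3, -10), (5, 4)) = 16.1245
d((-3, -10), (18, -12)) = 21.095
d((12, 7), (28, 29)) = 27.2029
d((12, 7), (29, -21)) = 32.7567
d((12, 7), (5, 4)) = 7.6158
d((12, 7), (18, -12)) = 19.9249
d((28, 29), (29, -21)) = 50.01
d((28, 29), (5, 4)) = 33.9706
d((28, 29), (18, -12)) = 42.2019
d((29, -21), (5, 4)) = 34.6554
d((29, -21), (18, -12)) = 14.2127
d((5, 4), (18, -12)) = 20.6155

Closest pair: (29, 24) and (28, 29) with distance 5.099

The closest pair is (29, 24) and (28, 29) with Euclidean distance 5.099. For 10 points, brute-force pairwise comparison is shown above. For large n, the divide-and-conquer algorithm (sort by x, recurse on halves, check the dividing strip) achieves O(n log n).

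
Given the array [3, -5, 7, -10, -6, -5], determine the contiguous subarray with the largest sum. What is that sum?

Using Kadane's algorithm on [3, -5, 7, -10, -6, -5]:

Scanning through the array:
Position 1 (value -5): max_ending_here = -2, max_so_far = 3
Position 2 (value 7): max_ending_here = 7, max_so_far = 7
Position 3 (value -10): max_ending_here = -3, max_so_far = 7
Position 4 (value -6): max_ending_here = -6, max_so_far = 7
Position 5 (value -5): max_ending_here = -5, max_so_far = 7

Maximum subarray: [7]
Maximum sum: 7

The maximum subarray is [7] with sum 7. This subarray runs from index 2 to index 2.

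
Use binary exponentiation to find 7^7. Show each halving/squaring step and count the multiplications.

Computing 7^7 by squaring (build up from 7^1; each line after the first costs one multiplication):

7^1 = 7
7^2 = (7^1)^2 = 7^2 = 49
7^3 = 7 * 7^2 = 7 * 49 = 343
7^6 = (7^3)^2 = 343^2 = 117649
7^7 = 7 * 7^6 = 7 * 117649 = 823543

Result: 823543
Multiplications needed: 4 (4 lines after 7^1)

7^7 = 823543. Using exponentiation by squaring, this requires 4 multiplications. The key idea: if the exponent is even, square the half-power; if odd, multiply by the base once.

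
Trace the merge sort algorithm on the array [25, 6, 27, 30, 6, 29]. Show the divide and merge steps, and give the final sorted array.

Merge sort trace:

Split: [25, 6, 27, 30, 6, 29] -> [25, 6, 27] and [30, 6, 29]
  Split: [25, 6, 27] -> [25] and [6, 27]
    Split: [6, 27] -> [6] and [27]
    Merge: [6] + [27] -> [6, 27]
  Merge: [25] + [6, 27] -> [6, 25, 27]
  Split: [30, 6, 29] -> [30] and [6, 29]
    Split: [6, 29] -> [6] and [29]
    Merge: [6] + [29] -> [6, 29]
  Merge: [30] + [6, 29] -> [6, 29, 30]
Merge: [6, 25, 27] + [6, 29, 30] -> [6, 6, 25, 27, 29, 30]

Final sorted array: [6, 6, 25, 27, 29, 30]

The merge sort proceeds by recursively splitting the array and merging sorted halves.
After all merges, the sorted array is [6, 6, 25, 27, 29, 30].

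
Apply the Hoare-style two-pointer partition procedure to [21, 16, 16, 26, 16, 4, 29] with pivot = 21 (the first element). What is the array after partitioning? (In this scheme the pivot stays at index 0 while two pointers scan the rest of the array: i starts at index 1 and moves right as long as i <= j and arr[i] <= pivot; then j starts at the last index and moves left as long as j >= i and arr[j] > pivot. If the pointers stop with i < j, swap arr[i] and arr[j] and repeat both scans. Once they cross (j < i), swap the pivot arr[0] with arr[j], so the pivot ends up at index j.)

Hoare-style two-pointer partition with pivot = 21:

Initial array: [21, 16, 16, 26, 16, 4, 29]

Pointers start at i = 1, j = 6.
i stops at index 3 (arr[3]=26 > 21), j stops at index 5 (arr[5]=4 <= 21): swap arr[3] and arr[5], array becomes [21, 16, 16, 4, 16, 26, 29]
i ends at 5, j ends at 4: the pointers have crossed (j < i), so scanning stops.

Swap pivot arr[0] with arr[4] to place pivot at position 4: [16, 16, 16, 4, 21, 26, 29]
Pivot position: 4

After partitioning with pivot 21, the array becomes [16, 16, 16, 4, 21, 26, 29]. The pivot is placed at index 4. All elements to the left of the pivot are <= 21, and all elements to the right are > 21.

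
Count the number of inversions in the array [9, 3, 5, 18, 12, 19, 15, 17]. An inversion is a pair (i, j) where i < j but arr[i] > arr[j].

Finding inversions in [9, 3, 5, 18, 12, 19, 15, 17]:

(0, 1): arr[0]=9 > arr[1]=3
(0, 2): arr[0]=9 > arr[2]=5
(3, 4): arr[3]=18 > arr[4]=12
(3, 6): arr[3]=18 > arr[6]=15
(3, 7): arr[3]=18 > arr[7]=17
(5, 6): arr[5]=19 > arr[6]=15
(5, 7): arr[5]=19 > arr[7]=17

Total inversions: 7

The array has 7 inversion(s): (0,1), (0,2), (3,4), (3,6), (3,7), (5,6), (5,7). Each pair (i,j) satisfies i < j and arr[i] > arr[j].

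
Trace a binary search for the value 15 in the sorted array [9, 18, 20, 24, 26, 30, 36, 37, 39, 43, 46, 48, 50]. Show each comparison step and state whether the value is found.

Binary search for 15 in [9, 18, 20, 24, 26, 30, 36, 37, 39, 43, 46, 48, 50]:

lo=0, hi=12, mid=6, arr[mid]=36 -> 36 > 15, search left half
lo=0, hi=5, mid=2, arr[mid]=20 -> 20 > 15, search left half
lo=0, hi=1, mid=0, arr[mid]=9 -> 9 < 15, search right half
lo=1, hi=1, mid=1, arr[mid]=18 -> 18 > 15, search left half
lo=1 > hi=0, target 15 not found

Binary search determines that 15 is not in the array after 4 comparisons. The search space was exhausted without finding the target.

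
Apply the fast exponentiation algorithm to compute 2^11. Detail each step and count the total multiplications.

Computing 2^11 by squaring (build up from 2^1; each line after the first costs one multiplication):

2^1 = 2
2^2 = (2^1)^2 = 2^2 = 4
2^4 = (2^2)^2 = 4^2 = 16
2^5 = 2 * 2^4 = 2 * 16 = 32
2^10 = (2^5)^2 = 32^2 = 1024
2^11 = 2 * 2^10 = 2 * 1024 = 2048

Result: 2048
Multiplications needed: 5 (5 lines after 2^1)

2^11 = 2048. Using exponentiation by squaring, this requires 5 multiplications. The key idea: if the exponent is even, square the half-power; if odd, multiply by the base once.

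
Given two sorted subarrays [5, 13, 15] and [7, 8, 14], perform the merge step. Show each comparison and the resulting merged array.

Merging process:

Compare 5 vs 7: take 5 from left. Merged: [5]
Compare 13 vs 7: take 7 from right. Merged: [5, 7]
Compare 13 vs 8: take 8 from right. Merged: [5, 7, 8]
Compare 13 vs 14: take 13 from left. Merged: [5, 7, 8, 13]
Compare 15 vs 14: take 14 from right. Merged: [5, 7, 8, 13, 14]
Append remaining from left: [15]. Merged: [5, 7, 8, 13, 14, 15]

Final merged array: [5, 7, 8, 13, 14, 15]
Total comparisons: 5

The merged array is [5, 7, 8, 13, 14, 15], requiring 5 comparisons. The merge step runs in O(n) time where n is the total number of elements.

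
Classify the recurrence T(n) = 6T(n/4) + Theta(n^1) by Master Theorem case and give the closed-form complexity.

Master Theorem for T(n) = 6T(n/4) + O(n^1):

a = 6, b = 4, c = 1
log_b(a) = log_4(6) = 1.2925

Case 1: c = 1 < log_4(6) = 1.2925
T(n) = O(n^(log_4 6))

For T(n) = 6T(n/4) + O(n^1): log_4(6) = 1.2925. This is Case 1 of the Master Theorem (c < log_b(a), work dominated by leaves), giving O(n^(log_4 6)).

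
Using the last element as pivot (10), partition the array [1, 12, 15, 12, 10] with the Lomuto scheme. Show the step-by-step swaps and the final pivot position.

Lomuto partition with pivot = 10:

Initial array: [1, 12, 15, 12, 10]

arr[0]=1 <= 10: swap with position 0, array becomes [1, 12, 15, 12, 10]
arr[1]=12 > 10: no swap
arr[2]=15 > 10: no swap
arr[3]=12 > 10: no swap

Place pivot at position 1: [1, 10, 15, 12, 12]
Pivot position: 1

After partitioning with pivot 10, the array becomes [1, 10, 15, 12, 12]. The pivot is placed at index 1. All elements to the left of the pivot are <= 10, and all elements to the right are > 10.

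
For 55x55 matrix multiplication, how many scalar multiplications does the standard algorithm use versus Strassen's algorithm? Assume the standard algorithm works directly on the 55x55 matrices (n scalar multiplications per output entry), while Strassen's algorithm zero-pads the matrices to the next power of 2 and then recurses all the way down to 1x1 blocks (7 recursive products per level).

Matrix multiplication for 55x55 matrices:

Strassen's algorithm requires power-of-2 dimensions. Pad 55x55 to 64x64 (next power of 2).

Standard algorithm: 55^3 = 166375 multiplications
Strassen's algorithm: 7^(log2(64)) = 7^6 = 117649 multiplications
Savings: 166375 - 117649 = 48726 multiplications

Standard: 166375 multiplications (55^3). Strassen: 117649 multiplications (7^6, after padding to 64x64). Strassen reduces 8 recursive multiplications to 7 at each level.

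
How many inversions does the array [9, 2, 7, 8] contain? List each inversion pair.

Finding inversions in [9, 2, 7, 8]:

(0, 1): arr[0]=9 > arr[1]=2
(0, 2): arr[0]=9 > arr[2]=7
(0, 3): arr[0]=9 > arr[3]=8

Total inversions: 3

The array has 3 inversion(s): (0,1), (0,2), (0,3). Each pair (i,j) satisfies i < j and arr[i] > arr[j].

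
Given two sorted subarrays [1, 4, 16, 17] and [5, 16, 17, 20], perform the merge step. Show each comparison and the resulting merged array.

Merging process:

Compare 1 vs 5: take 1 from left. Merged: [1]
Compare 4 vs 5: take 4 from left. Merged: [1, 4]
Compare 16 vs 5: take 5 from right. Merged: [1, 4, 5]
Compare 16 vs 16: take 16 from left. Merged: [1, 4, 5, 16]
Compare 17 vs 16: take 16 from right. Merged: [1, 4, 5, 16, 16]
Compare 17 vs 17: take 17 from left. Merged: [1, 4, 5, 16, 16, 17]
Append remaining from right: [17, 20]. Merged: [1, 4, 5, 16, 16, 17, 17, 20]

Final merged array: [1, 4, 5, 16, 16, 17, 17, 20]
Total comparisons: 6

The merged array is [1, 4, 5, 16, 16, 17, 17, 20], requiring 6 comparisons. The merge step runs in O(n) time where n is the total number of elements.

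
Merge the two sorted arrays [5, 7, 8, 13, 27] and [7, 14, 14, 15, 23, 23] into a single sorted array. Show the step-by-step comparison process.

Merging process:

Compare 5 vs 7: take 5 from left. Merged: [5]
Compare 7 vs 7: take 7 from left. Merged: [5, 7]
Compare 8 vs 7: take 7 from right. Merged: [5, 7, 7]
Compare 8 vs 14: take 8 from left. Merged: [5, 7, 7, 8]
Compare 13 vs 14: take 13 from left. Merged: [5, 7, 7, 8, 13]
Compare 27 vs 14: take 14 from right. Merged: [5, 7, 7, 8, 13, 14]
Compare 27 vs 14: take 14 from right. Merged: [5, 7, 7, 8, 13, 14, 14]
Compare 27 vs 15: take 15 from right. Merged: [5, 7, 7, 8, 13, 14, 14, 15]
Compare 27 vs 23: take 23 from right. Merged: [5, 7, 7, 8, 13, 14, 14, 15, 23]
Compare 27 vs 23: take 23 from right. Merged: [5, 7, 7, 8, 13, 14, 14, 15, 23, 23]
Append remaining from left: [27]. Merged: [5, 7, 7, 8, 13, 14, 14, 15, 23, 23, 27]

Final merged array: [5, 7, 7, 8, 13, 14, 14, 15, 23, 23, 27]
Total comparisons: 10

The merged array is [5, 7, 7, 8, 13, 14, 14, 15, 23, 23, 27], requiring 10 comparisons. The merge step runs in O(n) time where n is the total number of elements.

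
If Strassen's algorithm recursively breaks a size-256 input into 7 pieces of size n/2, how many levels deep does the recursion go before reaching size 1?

For divide and conquer with division factor 2:

Problem sizes at each level:
Level 0: 256
Level 1: 128
Level 2: 64
Level 3: 32
Level 4: 16
Level 5: 8
Level 6: 4
Level 7: 2
Level 8: 1

The root is level 0 and the size-1 base case is level 8 (the tree spans levels 0 through 8, i.e. 9 levels counting the root), so the depth is the number of divisions: log_2(256) = 8

The recursion tree depth is log_2(256) = 8. At each level, the problem size is divided by 2, so it takes 8 divisions to reduce to a base case of size 1. The algorithm makes 7 recursive calls at each level.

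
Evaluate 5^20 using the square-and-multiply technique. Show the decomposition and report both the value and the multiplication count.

Computing 5^20 by squaring (build up from 5^1; each line after the first costs one multiplication):

5^1 = 5
5^2 = (5^1)^2 = 5^2 = 25
5^4 = (5^2)^2 = 25^2 = 625
5^5 = 5 * 5^4 = 5 * 625 = 3125
5^10 = (5^5)^2 = 3125^2 = 9765625
5^20 = (5^10)^2 = 9765625^2 = 95367431640625

Result: 95367431640625
Multiplications needed: 5 (5 lines after 5^1)

5^20 = 95367431640625. Using exponentiation by squaring, this requires 5 multiplications. The key idea: if the exponent is even, square the half-power; if odd, multiply by the base once.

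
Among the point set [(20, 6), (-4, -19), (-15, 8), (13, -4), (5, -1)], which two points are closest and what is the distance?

Computing all pairwise distances among 5 points:

d((20, 6), (-4, -19)) = 34.6554
d((20, 6), (-15, 8)) = 35.0571
d((20, 6), (13, -4)) = 12.2066
d((20, 6), (5, -1)) = 16.5529
d((-4, -19), (-15, 8)) = 29.1548
d((-4, -19), (13, -4)) = 22.6716
d((-4, -19), (5, -1)) = 20.1246
d((-15, 8), (13, -4)) = 30.4631
d((-15, 8), (5, -1)) = 21.9317
d((13, -4), (5, -1)) = 8.544 <-- minimum

Closest pair: (13, -4) and (5, -1) with distance 8.544

The closest pair is (13, -4) and (5, -1) with Euclidean distance 8.544. For 5 points, brute-force pairwise comparison is shown above. For large n, the divide-and-conquer algorithm (sort by x, recurse on halves, check the dividing strip) achieves O(n log n).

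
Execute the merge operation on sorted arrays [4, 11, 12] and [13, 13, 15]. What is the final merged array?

Merging process:

Compare 4 vs 13: take 4 from left. Merged: [4]
Compare 11 vs 13: take 11 from left. Merged: [4, 11]
Compare 12 vs 13: take 12 from left. Merged: [4, 11, 12]
Append remaining from right: [13, 13, 15]. Merged: [4, 11, 12, 13, 13, 15]

Final merged array: [4, 11, 12, 13, 13, 15]
Total comparisons: 3

The merged array is [4, 11, 12, 13, 13, 15], requiring 3 comparisons. The merge step runs in O(n) time where n is the total number of elements.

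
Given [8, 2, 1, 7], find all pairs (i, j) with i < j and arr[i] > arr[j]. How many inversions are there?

Finding inversions in [8, 2, 1, 7]:

(0, 1): arr[0]=8 > arr[1]=2
(0, 2): arr[0]=8 > arr[2]=1
(0, 3): arr[0]=8 > arr[3]=7
(1, 2): arr[1]=2 > arr[2]=1

Total inversions: 4

The array has 4 inversion(s): (0,1), (0,2), (0,3), (1,2). Each pair (i,j) satisfies i < j and arr[i] > arr[j].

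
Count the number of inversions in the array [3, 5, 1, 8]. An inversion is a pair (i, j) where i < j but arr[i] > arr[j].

Finding inversions in [3, 5, 1, 8]:

(0, 2): arr[0]=3 > arr[2]=1
(1, 2): arr[1]=5 > arr[2]=1

Total inversions: 2

The array has 2 inversion(s): (0,2), (1,2). Each pair (i,j) satisfies i < j and arr[i] > arr[j].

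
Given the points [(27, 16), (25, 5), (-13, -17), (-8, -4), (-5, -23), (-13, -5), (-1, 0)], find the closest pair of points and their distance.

Computing all pairwise distances among 7 points:

d((27, 16), (25, 5)) = 11.1803
d((27, 16), (-13, -17)) = 51.8556
d((27, 16), (-8, -4)) = 40.3113
d((27, 16), (-5, -23)) = 50.448
d((27, 16), (-13, -5)) = 45.1774
d((27, 16), (-1, 0)) = 32.249
d((25, 5), (-13, -17)) = 43.909
d((25, 5), (-8, -4)) = 34.2053
d((25, 5), (-5, -23)) = 41.0366
d((25, 5), (-13, -5)) = 39.2938
d((25, 5), (-1, 0)) = 26.4764
d((-13, -17), (-8, -4)) = 13.9284
d((-13, -17), (-5, -23)) = 10.0
d((-13, -17), (-13, -5)) = 12.0
d((-13, -17), (-1, 0)) = 20.8087
d((-8, -4), (-5, -23)) = 19.2354
d((-8, -4), (-13, -5)) = 5.099 <-- minimum
d((-8, -4), (-1, 0)) = 8.0623
d((-5, -23), (-13, -5)) = 19.6977
d((-5, -23), (-1, 0)) = 23.3452
d((-13, -5), (-1, 0)) = 13.0

Closest pair: (-8, -4) and (-13, -5) with distance 5.099

The closest pair is (-8, -4) and (-13, -5) with Euclidean distance 5.099. For 7 points, brute-force pairwise comparison is shown above. For large n, the divide-and-conquer algorithm (sort by x, recurse on halves, check the dividing strip) achieves O(n log n).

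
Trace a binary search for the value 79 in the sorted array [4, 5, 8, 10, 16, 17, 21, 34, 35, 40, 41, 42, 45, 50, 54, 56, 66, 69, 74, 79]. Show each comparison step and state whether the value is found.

Binary search for 79 in [4, 5, 8, 10, 16, 17, 21, 34, 35, 40, 41, 42, 45, 50, 54, 56, 66, 69, 74, 79]:

lo=0, hi=19, mid=9, arr[mid]=40 -> 40 < 79, search right half
lo=10, hi=19, mid=14, arr[mid]=54 -> 54 < 79, search right half
lo=15, hi=19, mid=17, arr[mid]=69 -> 69 < 79, search right half
lo=18, hi=19, mid=18, arr[mid]=74 -> 74 < 79, search right half
lo=19, hi=19, mid=19, arr[mid]=79 -> Found target at index 19!

Binary search finds 79 at index 19 after 5 comparisons. The search repeatedly halves the search space by comparing with the middle element.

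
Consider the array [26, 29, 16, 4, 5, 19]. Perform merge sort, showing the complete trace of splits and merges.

Merge sort trace:

Split: [26, 29, 16, 4, 5, 19] -> [26, 29, 16] and [4, 5, 19]
  Split: [26, 29, 16] -> [26] and [29, 16]
    Split: [29, 16] -> [29] and [16]
    Merge: [29] + [16] -> [16, 29]
  Merge: [26] + [16, 29] -> [16, 26, 29]
  Split: [4, 5, 19] -> [4] and [5, 19]
    Split: [5, 19] -> [5] and [19]
    Merge: [5] + [19] -> [5, 19]
  Merge: [4] + [5, 19] -> [4, 5, 19]
Merge: [16, 26, 29] + [4, 5, 19] -> [4, 5, 16, 19, 26, 29]

Final sorted array: [4, 5, 16, 19, 26, 29]

The merge sort proceeds by recursively splitting the array and merging sorted halves.
After all merges, the sorted array is [4, 5, 16, 19, 26, 29].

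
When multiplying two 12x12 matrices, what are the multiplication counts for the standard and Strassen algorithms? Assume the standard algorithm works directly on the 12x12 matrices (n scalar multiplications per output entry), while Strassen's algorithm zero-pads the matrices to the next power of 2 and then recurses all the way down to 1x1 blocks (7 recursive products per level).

Matrix multiplication for 12x12 matrices:

Strassen's algorithm requires power-of-2 dimensions. Pad 12x12 to 16x16 (next power of 2).

Standard algorithm: 12^3 = 1728 multiplications
Strassen's algorithm: 7^(log2(16)) = 7^4 = 2401 multiplications
Difference: 1728 - 2401 = -673 (Strassen uses MORE here due to padding overhead — for small or just-over-power-of-2 n, padding can outweigh the per-level savings)

Standard: 1728 multiplications (12^3). Strassen: 2401 multiplications (7^4, after padding to 16x16). Strassen reduces 8 recursive multiplications to 7 at each level.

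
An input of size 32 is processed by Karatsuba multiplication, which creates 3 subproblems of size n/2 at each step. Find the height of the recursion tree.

For divide and conquer with division factor 2:

Problem sizes at each level:
Level 0: 32
Level 1: 16
Level 2: 8
Level 3: 4
Level 4: 2
Level 5: 1

The root is level 0 and the size-1 base case is level 5 (the tree spans levels 0 through 5, i.e. 6 levels counting the root), so the depth is the number of divisions: log_2(32) = 5

The recursion tree depth is log_2(32) = 5. At each level, the problem size is divided by 2, so it takes 5 divisions to reduce to a base case of size 1. The algorithm makes 3 recursive calls at each level.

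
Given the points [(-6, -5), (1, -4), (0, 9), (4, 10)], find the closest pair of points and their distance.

Computing all pairwise distances among 4 points:

d((-6, -5), (1, -4)) = 7.0711
d((-6, -5), (0, 9)) = 15.2315
d((-6, -5), (4, 10)) = 18.0278
d((1, -4), (0, 9)) = 13.0384
d((1, -4), (4, 10)) = 14.3178
d((0, 9), (4, 10)) = 4.1231 <-- minimum

Closest pair: (0, 9) and (4, 10) with distance 4.1231

The closest pair is (0, 9) and (4, 10) with Euclidean distance 4.1231. For 4 points, brute-force pairwise comparison is shown above. For large n, the divide-and-conquer algorithm (sort by x, recurse on halves, check the dividing strip) achieves O(n log n).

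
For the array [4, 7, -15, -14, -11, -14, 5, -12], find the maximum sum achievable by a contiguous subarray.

Using Kadane's algorithm on [4, 7, -15, -14, -11, -14, 5, -12]:

Scanning through the array:
Position 1 (value 7): max_ending_here = 11, max_so_far = 11
Position 2 (value -15): max_ending_here = -4, max_so_far = 11
Position 3 (value -14): max_ending_here = -14, max_so_far = 11
Position 4 (value -11): max_ending_here = -11, max_so_far = 11
Position 5 (value -14): max_ending_here = -14, max_so_far = 11
Position 6 (value 5): max_ending_here = 5, max_so_far = 11
Position 7 (value -12): max_ending_here = -7, max_so_far = 11

Maximum subarray: [4, 7]
Maximum sum: 11

The maximum subarray is [4, 7] with sum 11. This subarray runs from index 0 to index 1.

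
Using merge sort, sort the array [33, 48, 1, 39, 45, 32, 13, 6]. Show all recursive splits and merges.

Merge sort trace:

Split: [33, 48, 1, 39, 45, 32, 13, 6] -> [33, 48, 1, 39] and [45, 32, 13, 6]
  Split: [33, 48, 1, 39] -> [33, 48] and [1, 39]
    Split: [33, 48] -> [33] and [48]
    Merge: [33] + [48] -> [33, 48]
    Split: [1, 39] -> [1] and [39]
    Merge: [1] + [39] -> [1, 39]
  Merge: [33, 48] + [1, 39] -> [1, 33, 39, 48]
  Split: [45, 32, 13, 6] -> [45, 32] and [13, 6]
    Split: [45, 32] -> [45] and [32]
    Merge: [45] + [32] -> [32, 45]
    Split: [13, 6] -> [13] and [6]
    Merge: [13] + [6] -> [6, 13]
  Merge: [32, 45] + [6, 13] -> [6, 13, 32, 45]
Merge: [1, 33, 39, 48] + [6, 13, 32, 45] -> [1, 6, 13, 32, 33, 39, 45, 48]

Final sorted array: [1, 6, 13, 32, 33, 39, 45, 48]

The merge sort proceeds by recursively splitting the array and merging sorted halves.
After all merges, the sorted array is [1, 6, 13, 32, 33, 39, 45, 48].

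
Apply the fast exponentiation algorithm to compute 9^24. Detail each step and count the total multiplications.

Computing 9^24 by squaring (build up from 9^1; each line after the first costs one multiplication):

9^1 = 9
9^2 = (9^1)^2 = 9^2 = 81
9^3 = 9 * 9^2 = 9 * 81 = 729
9^6 = (9^3)^2 = 729^2 = 531441
9^12 = (9^6)^2 = 531441^2 = 282429536481
9^24 = (9^12)^2 = 282429536481^2 = 79766443076872509863361

Result: 79766443076872509863361
Multiplications needed: 5 (5 lines after 9^1)

9^24 = 79766443076872509863361. Using exponentiation by squaring, this requires 5 multiplications. The key idea: if the exponent is even, square the half-power; if odd, multiply by the base once.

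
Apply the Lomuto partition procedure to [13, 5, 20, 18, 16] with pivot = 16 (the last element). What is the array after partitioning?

Lomuto partition with pivot = 16:

Initial array: [13, 5, 20, 18, 16]

arr[0]=13 <= 16: swap with position 0, array becomes [13, 5, 20, 18, 16]
arr[1]=5 <= 16: swap with position 1, array becomes [13, 5, 20, 18, 16]
arr[2]=20 > 16: no swap
arr[3]=18 > 16: no swap

Place pivot at position 2: [13, 5, 16, 18, 20]
Pivot position: 2

After partitioning with pivot 16, the array becomes [13, 5, 16, 18, 20]. The pivot is placed at index 2. All elements to the left of the pivot are <= 16, and all elements to the right are > 16.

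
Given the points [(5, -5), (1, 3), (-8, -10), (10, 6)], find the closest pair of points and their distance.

Computing all pairwise distances among 4 points:

d((5, -5), (1, 3)) = 8.9443 <-- minimum
d((5, -5), (-8, -10)) = 13.9284
d((5, -5), (10, 6)) = 12.083
d((1, 3), (-8, -10)) = 15.8114
d((1, 3), (10, 6)) = 9.4868
d((-8, -10), (10, 6)) = 24.0832

Closest pair: (5, -5) and (1, 3) with distance 8.9443

The closest pair is (5, -5) and (1, 3) with Euclidean distance 8.9443. For 4 points, brute-force pairwise comparison is shown above. For large n, the divide-and-conquer algorithm (sort by x, recurse on halves, check the dividing strip) achieves O(n log n).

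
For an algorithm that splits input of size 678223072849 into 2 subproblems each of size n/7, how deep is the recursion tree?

For divide and conquer with division factor 7:

Problem sizes at each level:
Level 0: 678223072849
Level 1: 96889010407
Level 2: 13841287201
Level 3: 1977326743
Level 4: 282475249
Level 5: 40353607
Level 6: 5764801
Level 7: 823543
Level 8: 117649
Level 9: 16807
Level 10: 2401
Level 11: 343
Level 12: 49
Level 13: 7
Level 14: 1

The root is level 0 and the size-1 base case is level 14 (the tree spans levels 0 through 14, i.e. 15 levels counting the root), so the depth is the number of divisions: log_7(678223072849) = 14

The recursion tree depth is log_7(678223072849) = 14. At each level, the problem size is divided by 7, so it takes 14 divisions to reduce to a base case of size 1. The algorithm makes 2 recursive calls at each level.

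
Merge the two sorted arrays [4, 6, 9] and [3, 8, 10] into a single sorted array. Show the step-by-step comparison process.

Merging process:

Compare 4 vs 3: take 3 from right. Merged: [3]
Compare 4 vs 8: take 4 from left. Merged: [3, 4]
Compare 6 vs 8: take 6 from left. Merged: [3, 4, 6]
Compare 9 vs 8: take 8 from right. Merged: [3, 4, 6, 8]
Compare 9 vs 10: take 9 from left. Merged: [3, 4, 6, 8, 9]
Append remaining from right: [10]. Merged: [3, 4, 6, 8, 9, 10]

Final merged array: [3, 4, 6, 8, 9, 10]
Total comparisons: 5

The merged array is [3, 4, 6, 8, 9, 10], requiring 5 comparisons. The merge step runs in O(n) time where n is the total number of elements.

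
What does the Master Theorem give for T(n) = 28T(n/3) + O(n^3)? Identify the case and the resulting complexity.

Master Theorem for T(n) = 28T(n/3) + O(n^3):

a = 28, b = 3, c = 3
log_b(a) = log_3(28) = 3.0331

Case 1: c = 3 < log_3(28) = 3.0331
T(n) = O(n^(log_3 28))

For T(n) = 28T(n/3) + O(n^3): log_3(28) = 3.0331. This is Case 1 of the Master Theorem (c < log_b(a), work dominated by leaves), giving O(n^(log_3 28)).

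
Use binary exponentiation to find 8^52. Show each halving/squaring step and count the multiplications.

Computing 8^52 by squaring (build up from 8^1; each line after the first costs one multiplication):

8^1 = 8
8^2 = (8^1)^2 = 8^2 = 64
8^3 = 8 * 8^2 = 8 * 64 = 512
8^6 = (8^3)^2 = 512^2 = 262144
8^12 = (8^6)^2 = 262144^2 = 68719476736
8^13 = 8 * 8^12 = 8 * 68719476736 = 549755813888
8^26 = (8^13)^2 = 549755813888^2 = 302231454903657293676544
8^52 = (8^26)^2 = 302231454903657293676544^2 = 91343852333181432387730302044767688728495783936

Result: 91343852333181432387730302044767688728495783936
Multiplications needed: 7 (7 lines after 8^1)

8^52 = 91343852333181432387730302044767688728495783936. Using exponentiation by squaring, this requires 7 multiplications. The key idea: if the exponent is even, square the half-power; if odd, multiply by the base once.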